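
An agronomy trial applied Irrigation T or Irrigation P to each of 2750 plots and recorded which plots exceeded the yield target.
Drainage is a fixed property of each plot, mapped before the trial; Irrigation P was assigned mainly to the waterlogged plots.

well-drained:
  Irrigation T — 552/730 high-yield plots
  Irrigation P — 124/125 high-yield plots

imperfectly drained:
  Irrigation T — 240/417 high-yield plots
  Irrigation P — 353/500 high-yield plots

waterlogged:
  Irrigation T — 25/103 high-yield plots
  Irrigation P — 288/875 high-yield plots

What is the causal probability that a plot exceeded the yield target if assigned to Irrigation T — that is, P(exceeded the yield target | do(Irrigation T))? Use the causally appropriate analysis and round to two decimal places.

0.51

Nothing the irrigation does changes field drainage; the imbalance is an allocation artefact. With field drainage also predicting the outcome, the pooled figure is confounded, and the within-stratum comparison is the causal one.
Standardising Irrigation T to the population field drainage mix: 0.311·552/730 + 0.333·240/417 + 0.356·25/103 = 0.513.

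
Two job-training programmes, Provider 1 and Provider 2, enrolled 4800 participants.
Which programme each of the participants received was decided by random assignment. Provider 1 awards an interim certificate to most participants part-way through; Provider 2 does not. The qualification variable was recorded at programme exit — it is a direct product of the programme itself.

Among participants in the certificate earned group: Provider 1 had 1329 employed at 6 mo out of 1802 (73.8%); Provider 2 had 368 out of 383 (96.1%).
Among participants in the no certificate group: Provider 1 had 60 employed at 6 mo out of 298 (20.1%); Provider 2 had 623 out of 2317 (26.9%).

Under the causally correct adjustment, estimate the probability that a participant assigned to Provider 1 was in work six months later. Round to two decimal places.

The stratified and pooled comparisons disagree (Provider 2 wins within each qualification attained during the programme; Provider 1 wins overall), so the answer turns on the causal role of qualification attained during the programme.
Stratifying would compare programmes among participants the programmes themselves sorted into qualification attained during the programme groups — a form of selection on an intermediate. The unconditioned pooled rates give the total causal effect.
So P(outcome | do(Provider 1)) is just the pooled rate for Provider 1: 1389/2100 = 0.661.

0.66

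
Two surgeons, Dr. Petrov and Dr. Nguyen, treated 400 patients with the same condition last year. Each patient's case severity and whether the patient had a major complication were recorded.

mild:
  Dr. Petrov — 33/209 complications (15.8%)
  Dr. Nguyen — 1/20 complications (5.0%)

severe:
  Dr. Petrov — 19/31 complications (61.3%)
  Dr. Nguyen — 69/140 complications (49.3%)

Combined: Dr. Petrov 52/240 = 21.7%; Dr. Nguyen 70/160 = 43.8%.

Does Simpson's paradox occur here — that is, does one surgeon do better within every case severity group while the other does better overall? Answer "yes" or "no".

yes

Within each case severity level (mild 15.8% vs 5.0%; severe 61.3% vs 49.3%), Dr. Nguyen has the lower rate every time. Pooled: 21.7% vs 43.8% — Dr. Petrov has the lower rate overall. The two comparisons disagree.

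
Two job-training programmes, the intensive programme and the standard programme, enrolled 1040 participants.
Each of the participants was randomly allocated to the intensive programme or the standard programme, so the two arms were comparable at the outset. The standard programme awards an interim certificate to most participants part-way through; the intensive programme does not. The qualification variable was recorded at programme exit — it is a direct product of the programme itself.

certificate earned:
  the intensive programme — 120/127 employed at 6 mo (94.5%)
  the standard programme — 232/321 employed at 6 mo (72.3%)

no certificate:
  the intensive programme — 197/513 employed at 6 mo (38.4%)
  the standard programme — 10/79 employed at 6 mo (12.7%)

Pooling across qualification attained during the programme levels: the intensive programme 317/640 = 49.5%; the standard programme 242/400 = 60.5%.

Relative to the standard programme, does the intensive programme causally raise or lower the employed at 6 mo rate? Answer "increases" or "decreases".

Within every qualification attained during the programme level the intensive programme has the higher rate, yet pooled the standard programme does — Simpson's reversal.
Qualification attained during the programme lies on the pathway programme → qualification attained during the programme → outcome, so adjusting for it blocks the indirect effect. For the total causal effect of programme, use the unadjusted pooled rates.
Pooled: the intensive programme 49.5% vs the standard programme 60.5%; the standard programme is higher overall.

decreases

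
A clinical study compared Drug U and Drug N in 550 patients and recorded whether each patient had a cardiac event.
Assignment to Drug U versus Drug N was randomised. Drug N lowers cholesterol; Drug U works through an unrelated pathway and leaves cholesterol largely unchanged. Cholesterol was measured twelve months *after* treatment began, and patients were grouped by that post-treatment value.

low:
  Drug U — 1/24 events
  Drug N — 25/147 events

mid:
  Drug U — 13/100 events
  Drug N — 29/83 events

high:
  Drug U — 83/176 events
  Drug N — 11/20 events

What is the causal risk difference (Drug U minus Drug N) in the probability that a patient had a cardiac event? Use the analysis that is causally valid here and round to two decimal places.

Because the drug influences cholesterol, cholesterol is a post-treatment mediator, not a confounder. Stratifying on it would bias the estimate; the causal effect is the crude pooled difference.
The causal difference is the pooled difference: 0.323 − 0.260 = +0.063.

+0.06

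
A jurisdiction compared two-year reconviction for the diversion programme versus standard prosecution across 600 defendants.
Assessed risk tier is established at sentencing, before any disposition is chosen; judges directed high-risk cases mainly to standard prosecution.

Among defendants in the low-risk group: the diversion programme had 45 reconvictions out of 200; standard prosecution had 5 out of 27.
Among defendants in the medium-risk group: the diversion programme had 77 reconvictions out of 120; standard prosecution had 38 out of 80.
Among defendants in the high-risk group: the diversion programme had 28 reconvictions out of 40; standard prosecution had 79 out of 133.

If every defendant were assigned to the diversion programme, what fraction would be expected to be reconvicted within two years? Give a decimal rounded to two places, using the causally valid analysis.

The assessed risk tier-specific comparison favours standard prosecution throughout, but the pooled figures favour the diversion programme. The question is whether to condition on assessed risk tier.
Assessed risk tier is set before the disposition has any effect — it is not caused by the disposition — and it independently drives the outcome. That makes it a confounder, so the causal comparison is within assessed risk tier levels.
Standardising the diversion programme to the population assessed risk tier mix: 0.378·45/200 + 0.333·77/120 + 0.288·28/40 = 0.501.

0.50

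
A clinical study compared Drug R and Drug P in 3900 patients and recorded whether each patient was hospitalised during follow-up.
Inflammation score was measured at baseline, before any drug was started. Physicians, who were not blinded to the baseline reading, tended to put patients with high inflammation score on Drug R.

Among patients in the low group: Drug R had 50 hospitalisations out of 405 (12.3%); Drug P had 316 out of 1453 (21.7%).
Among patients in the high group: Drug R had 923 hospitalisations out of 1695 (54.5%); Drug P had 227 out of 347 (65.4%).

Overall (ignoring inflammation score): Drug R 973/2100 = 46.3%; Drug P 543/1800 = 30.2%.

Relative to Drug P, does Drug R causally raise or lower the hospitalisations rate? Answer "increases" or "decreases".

Drug R is lower inside every inflammation score stratum but Drug P is lower in aggregate. Whether to stratify depends on how inflammation score relates to the drug.
Since inflammation score is a pre-existing factor (not a product of the drug) and it affects the outcome on its own, it is a confounder. The stratified rates, not the pooled rate, identify the causal effect.
Within each level — low: 12.3% vs 21.7%; high: 54.5% vs 65.4% — Drug R is lower every time.

decreases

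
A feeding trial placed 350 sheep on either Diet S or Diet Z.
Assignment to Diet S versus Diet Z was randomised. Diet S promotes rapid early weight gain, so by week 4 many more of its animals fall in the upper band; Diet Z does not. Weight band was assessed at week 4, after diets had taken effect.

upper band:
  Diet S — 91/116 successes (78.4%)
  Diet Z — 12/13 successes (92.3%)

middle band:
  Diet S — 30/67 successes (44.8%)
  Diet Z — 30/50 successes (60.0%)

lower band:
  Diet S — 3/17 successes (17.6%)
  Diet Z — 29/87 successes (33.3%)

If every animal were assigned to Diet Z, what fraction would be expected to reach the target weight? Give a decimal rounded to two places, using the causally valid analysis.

Week-4 weight band is recorded after the diet and is itself shifted by it — it sits on the causal path from diet to outcome. Conditioning on a mediator would strip out part of the effect we want; the pooled comparison gives the total causal effect.
So P(outcome | do(Diet Z)) is just the pooled rate for Diet Z: 71/150 = 0.473.

0.47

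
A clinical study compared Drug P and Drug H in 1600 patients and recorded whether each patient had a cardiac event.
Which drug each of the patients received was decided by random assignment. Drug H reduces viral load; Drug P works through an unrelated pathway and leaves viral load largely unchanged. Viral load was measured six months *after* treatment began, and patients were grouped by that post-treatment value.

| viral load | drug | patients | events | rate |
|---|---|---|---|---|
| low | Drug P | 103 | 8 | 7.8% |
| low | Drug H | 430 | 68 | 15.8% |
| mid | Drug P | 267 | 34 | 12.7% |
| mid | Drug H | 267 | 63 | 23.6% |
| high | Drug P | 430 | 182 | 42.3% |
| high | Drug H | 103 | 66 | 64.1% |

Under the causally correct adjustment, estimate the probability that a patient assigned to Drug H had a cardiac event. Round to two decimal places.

Viral load is downstream of the drug. One should not condition on a consequence of treatment, so the overall rates are the right comparison.
So P(outcome | do(Drug H)) is just the pooled rate for Drug H: 197/800 = 0.246.

0.25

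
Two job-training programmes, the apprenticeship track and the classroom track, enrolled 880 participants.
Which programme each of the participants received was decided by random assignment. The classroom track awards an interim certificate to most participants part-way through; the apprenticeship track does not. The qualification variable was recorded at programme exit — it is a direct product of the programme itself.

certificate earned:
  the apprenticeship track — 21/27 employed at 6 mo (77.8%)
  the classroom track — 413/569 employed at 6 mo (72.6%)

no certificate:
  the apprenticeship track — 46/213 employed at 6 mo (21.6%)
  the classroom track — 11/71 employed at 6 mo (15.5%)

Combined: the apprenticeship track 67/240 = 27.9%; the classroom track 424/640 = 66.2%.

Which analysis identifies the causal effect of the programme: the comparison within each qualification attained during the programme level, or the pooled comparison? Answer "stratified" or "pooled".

The distribution of qualification attained during the programme is itself part of what the programme does — it is an intermediate outcome. Holding it fixed would remove that part of the effect; the total effect is the pooled difference.
Pooled: the apprenticeship track 27.9% vs the classroom track 66.2%; the classroom track is higher overall.

pooled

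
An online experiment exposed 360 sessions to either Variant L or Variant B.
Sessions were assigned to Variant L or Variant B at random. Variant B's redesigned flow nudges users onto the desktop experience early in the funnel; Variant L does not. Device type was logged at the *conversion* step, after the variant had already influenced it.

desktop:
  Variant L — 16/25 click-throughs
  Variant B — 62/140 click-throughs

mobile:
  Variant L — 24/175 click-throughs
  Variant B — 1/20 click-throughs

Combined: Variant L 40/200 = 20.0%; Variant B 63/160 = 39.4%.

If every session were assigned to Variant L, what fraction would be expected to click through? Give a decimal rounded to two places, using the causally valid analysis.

0.20

Device type is recorded after the variant and is itself shifted by it — it sits on the causal path from variant to outcome. Conditioning on a mediator would strip out part of the effect we want; the pooled comparison gives the total causal effect.
So P(outcome | do(Variant L)) is just the pooled rate for Variant L: 40/200 = 0.200.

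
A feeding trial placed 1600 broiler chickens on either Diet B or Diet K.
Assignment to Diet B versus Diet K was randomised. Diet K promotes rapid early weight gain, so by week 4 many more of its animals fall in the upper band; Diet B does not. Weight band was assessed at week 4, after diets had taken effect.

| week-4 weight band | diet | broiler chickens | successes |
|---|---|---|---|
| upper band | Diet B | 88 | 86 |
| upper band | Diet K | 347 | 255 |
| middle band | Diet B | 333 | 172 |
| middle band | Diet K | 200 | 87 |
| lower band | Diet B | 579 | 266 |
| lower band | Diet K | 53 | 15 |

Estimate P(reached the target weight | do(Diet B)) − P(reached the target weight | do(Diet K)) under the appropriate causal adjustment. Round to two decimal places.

The distribution of week-4 weight band is itself part of what the diet does — it is an intermediate outcome. Holding it fixed would remove that part of the effect; the total effect is the pooled difference.
The causal difference is the pooled difference: 0.524 − 0.595 = -0.071.

-0.07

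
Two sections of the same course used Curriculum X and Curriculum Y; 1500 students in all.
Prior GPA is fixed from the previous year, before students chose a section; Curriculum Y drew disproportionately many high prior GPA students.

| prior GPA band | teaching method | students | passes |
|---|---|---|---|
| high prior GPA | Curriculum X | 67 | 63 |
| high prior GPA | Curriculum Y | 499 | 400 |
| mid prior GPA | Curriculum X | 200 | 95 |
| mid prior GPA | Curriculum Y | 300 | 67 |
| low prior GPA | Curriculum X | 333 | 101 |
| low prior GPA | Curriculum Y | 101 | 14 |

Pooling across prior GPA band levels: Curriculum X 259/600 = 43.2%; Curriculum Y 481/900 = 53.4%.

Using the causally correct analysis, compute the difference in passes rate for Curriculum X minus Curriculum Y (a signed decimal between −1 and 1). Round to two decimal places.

Here prior GPA band is a common cause — it drives both which teaching method a case falls under and the outcome. The crude comparison mixes populations; the stratum-specific rates are the causally relevant ones.
Adjusting over the population distribution of prior GPA band: 0.377·(0.940−0.802) + 0.333·(0.475−0.223) + 0.289·(0.303−0.139) = +0.184.

+0.18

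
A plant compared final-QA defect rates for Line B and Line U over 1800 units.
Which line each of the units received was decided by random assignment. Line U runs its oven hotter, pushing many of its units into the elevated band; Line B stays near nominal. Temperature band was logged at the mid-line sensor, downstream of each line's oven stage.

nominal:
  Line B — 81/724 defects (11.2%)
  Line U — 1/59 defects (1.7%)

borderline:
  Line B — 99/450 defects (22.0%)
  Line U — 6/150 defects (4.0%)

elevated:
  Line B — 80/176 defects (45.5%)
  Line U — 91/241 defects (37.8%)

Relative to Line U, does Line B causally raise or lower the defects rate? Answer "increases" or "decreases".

The stratified and pooled comparisons disagree (Line U wins within each in-process temperature band; Line B wins overall), so the answer turns on the causal role of in-process temperature band.
In-process temperature band is downstream of the line. One should not condition on a consequence of treatment, so the overall rates are the right comparison.
Pooled: Line B 19.3% vs Line U 21.8%; Line B is lower overall.

decreases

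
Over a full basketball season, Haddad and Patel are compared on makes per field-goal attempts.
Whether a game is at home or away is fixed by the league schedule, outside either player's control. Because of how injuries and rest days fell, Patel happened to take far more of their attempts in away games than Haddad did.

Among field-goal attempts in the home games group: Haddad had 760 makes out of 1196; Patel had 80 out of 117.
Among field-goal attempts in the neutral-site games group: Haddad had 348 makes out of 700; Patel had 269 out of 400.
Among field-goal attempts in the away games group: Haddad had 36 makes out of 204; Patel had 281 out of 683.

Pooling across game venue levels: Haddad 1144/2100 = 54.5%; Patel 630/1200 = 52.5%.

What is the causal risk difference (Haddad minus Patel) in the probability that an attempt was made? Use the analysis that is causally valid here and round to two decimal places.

-0.14

Patel is higher inside every game venue stratum but Haddad is higher in aggregate. Whether to stratify depends on how game venue relates to the player.
Game venue differs across players for reasons unrelated to any effect of the player itself, and it separately predicts the outcome — a classic confounder. We must compare within game venue levels.
Adjusting over the population distribution of game venue: 0.398·(0.635−0.684) + 0.333·(0.497−0.672) + 0.269·(0.176−0.411) = -0.141.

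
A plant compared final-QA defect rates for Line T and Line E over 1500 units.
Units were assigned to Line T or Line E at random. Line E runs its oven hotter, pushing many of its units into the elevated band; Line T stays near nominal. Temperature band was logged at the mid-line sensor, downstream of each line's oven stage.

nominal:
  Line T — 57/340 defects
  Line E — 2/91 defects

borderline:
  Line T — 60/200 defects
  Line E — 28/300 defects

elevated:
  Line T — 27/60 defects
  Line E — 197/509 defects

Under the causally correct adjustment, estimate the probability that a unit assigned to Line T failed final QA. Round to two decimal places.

0.24

The stratified and pooled comparisons disagree (Line E wins within each in-process temperature band; Line T wins overall), so the answer turns on the causal role of in-process temperature band.
In-process temperature band is downstream of the line. One should not condition on a consequence of treatment, so the overall rates are the right comparison.
So P(outcome | do(Line T)) is just the pooled rate for Line T: 144/600 = 0.240.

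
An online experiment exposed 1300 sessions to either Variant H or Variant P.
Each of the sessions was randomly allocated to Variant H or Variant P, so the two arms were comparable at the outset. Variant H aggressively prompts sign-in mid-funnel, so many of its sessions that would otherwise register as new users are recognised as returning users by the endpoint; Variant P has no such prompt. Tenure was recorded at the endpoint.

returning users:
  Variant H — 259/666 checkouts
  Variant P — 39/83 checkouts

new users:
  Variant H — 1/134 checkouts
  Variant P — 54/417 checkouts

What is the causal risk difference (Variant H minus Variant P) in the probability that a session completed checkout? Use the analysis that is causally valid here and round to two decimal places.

+0.14

The user tenure-specific comparison favours Variant P throughout, but the pooled figures favour Variant H. The question is whether to condition on user tenure.
Stratifying would compare variants among sessions the variants themselves sorted into user tenure groups — a form of selection on an intermediate. The unconditioned pooled rates give the total causal effect.
The causal difference is the pooled difference: 0.325 − 0.186 = +0.139.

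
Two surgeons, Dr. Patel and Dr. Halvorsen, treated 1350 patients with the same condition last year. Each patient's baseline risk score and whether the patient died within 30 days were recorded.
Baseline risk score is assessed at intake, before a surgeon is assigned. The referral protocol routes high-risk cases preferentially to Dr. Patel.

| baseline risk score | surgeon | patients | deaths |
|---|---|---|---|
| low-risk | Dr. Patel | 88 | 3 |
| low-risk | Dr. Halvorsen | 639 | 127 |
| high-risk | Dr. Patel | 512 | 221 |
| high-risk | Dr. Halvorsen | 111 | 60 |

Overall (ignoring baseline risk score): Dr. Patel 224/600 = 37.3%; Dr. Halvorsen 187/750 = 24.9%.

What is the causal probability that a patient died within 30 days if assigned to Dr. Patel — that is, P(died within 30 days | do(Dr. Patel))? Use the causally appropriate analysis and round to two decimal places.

0.22

Here baseline risk score is a common cause — it drives both which surgeon a case falls under and the outcome. The crude comparison mixes populations; the stratum-specific rates are the causally relevant ones.
Standardising Dr. Patel to the population baseline risk score mix: 0.539·3/88 + 0.461·221/512 = 0.218.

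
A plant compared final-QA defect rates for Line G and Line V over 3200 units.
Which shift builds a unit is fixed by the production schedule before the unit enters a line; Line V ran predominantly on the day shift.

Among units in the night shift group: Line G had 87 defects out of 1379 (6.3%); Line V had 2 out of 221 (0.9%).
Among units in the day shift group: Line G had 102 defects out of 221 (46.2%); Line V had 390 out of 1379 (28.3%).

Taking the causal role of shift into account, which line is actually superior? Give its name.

Line V is lower inside every shift stratum but Line G is lower in aggregate. Whether to stratify depends on how shift relates to the line.
The imbalance in shift arose from how units were allocated, not from anything the line did; and shift independently affects the outcome. The pooled gap is confounded — condition on shift.
Within each level — night shift: 6.3% vs 0.9%; day shift: 46.2% vs 28.3% — Line V is lower every time.

Line V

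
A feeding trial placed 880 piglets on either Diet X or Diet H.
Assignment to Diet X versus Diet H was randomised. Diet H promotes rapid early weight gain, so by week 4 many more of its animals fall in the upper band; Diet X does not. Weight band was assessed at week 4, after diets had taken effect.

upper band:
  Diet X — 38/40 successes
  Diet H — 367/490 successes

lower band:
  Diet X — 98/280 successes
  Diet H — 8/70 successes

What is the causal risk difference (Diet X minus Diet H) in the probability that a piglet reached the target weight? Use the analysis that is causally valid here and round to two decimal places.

Stratifying would compare diets among piglets the diets themselves sorted into week-4 weight band groups — a form of selection on an intermediate. The unconditioned pooled rates give the total causal effect.
The causal difference is the pooled difference: 0.425 − 0.670 = -0.245.

-0.24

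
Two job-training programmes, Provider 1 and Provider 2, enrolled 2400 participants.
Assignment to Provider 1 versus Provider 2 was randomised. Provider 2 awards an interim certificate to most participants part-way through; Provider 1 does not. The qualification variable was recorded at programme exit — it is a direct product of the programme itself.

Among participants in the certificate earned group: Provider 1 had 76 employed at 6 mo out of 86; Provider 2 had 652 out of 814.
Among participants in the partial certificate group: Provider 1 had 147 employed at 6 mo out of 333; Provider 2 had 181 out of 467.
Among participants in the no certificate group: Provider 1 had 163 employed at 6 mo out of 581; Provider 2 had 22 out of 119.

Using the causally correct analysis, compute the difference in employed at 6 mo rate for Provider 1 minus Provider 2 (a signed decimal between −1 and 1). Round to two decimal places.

Provider 1 is higher inside every qualification attained during the programme stratum but Provider 2 is higher in aggregate. Whether to stratify depends on how qualification attained during the programme relates to the programme.
Qualification attained during the programme lies on the pathway programme → qualification attained during the programme → outcome, so adjusting for it blocks the indirect effect. For the total causal effect of programme, use the unadjusted pooled rates.
The causal difference is the pooled difference: 0.386 − 0.611 = -0.225.

-0.22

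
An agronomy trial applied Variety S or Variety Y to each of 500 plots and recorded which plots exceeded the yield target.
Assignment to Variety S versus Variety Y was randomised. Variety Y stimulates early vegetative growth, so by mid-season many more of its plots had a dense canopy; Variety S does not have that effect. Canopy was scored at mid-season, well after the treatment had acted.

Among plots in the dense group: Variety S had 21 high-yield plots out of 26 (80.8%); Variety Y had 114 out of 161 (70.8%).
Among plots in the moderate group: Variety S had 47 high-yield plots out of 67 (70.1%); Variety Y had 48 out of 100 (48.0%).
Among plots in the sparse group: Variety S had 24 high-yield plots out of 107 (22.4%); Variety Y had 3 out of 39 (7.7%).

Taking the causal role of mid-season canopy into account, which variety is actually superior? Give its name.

Mid-season canopy here is a post-treatment variable shaped by the variety; conditioning on it would introduce bias rather than remove it. The overall comparison is the causal one.
Pooled: Variety S 46.0% vs Variety Y 55.0%; Variety Y is higher overall.

Variety Y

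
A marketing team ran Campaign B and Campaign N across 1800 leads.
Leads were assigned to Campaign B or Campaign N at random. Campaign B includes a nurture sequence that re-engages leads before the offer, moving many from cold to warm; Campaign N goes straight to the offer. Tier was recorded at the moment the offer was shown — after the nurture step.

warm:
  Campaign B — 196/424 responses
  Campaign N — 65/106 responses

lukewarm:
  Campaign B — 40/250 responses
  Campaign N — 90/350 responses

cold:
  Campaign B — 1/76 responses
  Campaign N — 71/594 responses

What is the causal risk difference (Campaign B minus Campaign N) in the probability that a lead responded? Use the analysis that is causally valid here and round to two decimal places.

The stratified and pooled comparisons disagree (Campaign N wins within each engagement tier; Campaign B wins overall), so the answer turns on the causal role of engagement tier.
Stratifying would compare campaigns among leads the campaigns themselves sorted into engagement tier groups — a form of selection on an intermediate. The unconditioned pooled rates give the total causal effect.
The causal difference is the pooled difference: 0.316 − 0.215 = +0.101.

+0.10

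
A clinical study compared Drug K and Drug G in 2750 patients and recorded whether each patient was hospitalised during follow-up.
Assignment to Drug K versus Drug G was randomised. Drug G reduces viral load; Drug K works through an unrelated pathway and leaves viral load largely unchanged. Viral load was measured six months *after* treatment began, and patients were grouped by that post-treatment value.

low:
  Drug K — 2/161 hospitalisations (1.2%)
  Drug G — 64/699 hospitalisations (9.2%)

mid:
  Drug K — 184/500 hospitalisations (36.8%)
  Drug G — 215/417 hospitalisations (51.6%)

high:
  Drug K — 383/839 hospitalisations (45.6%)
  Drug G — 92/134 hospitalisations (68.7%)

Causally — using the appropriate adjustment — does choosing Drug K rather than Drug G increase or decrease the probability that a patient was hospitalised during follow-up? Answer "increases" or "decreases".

The stratified and pooled comparisons disagree (Drug K wins within each viral load; Drug G wins overall), so the answer turns on the causal role of viral load.
Viral load is recorded after the drug and is itself shifted by it — it sits on the causal path from drug to outcome. Conditioning on a mediator would strip out part of the effect we want; the pooled comparison gives the total causal effect.
Pooled: Drug K 37.9% vs Drug G 29.7%; Drug G is lower overall.

increases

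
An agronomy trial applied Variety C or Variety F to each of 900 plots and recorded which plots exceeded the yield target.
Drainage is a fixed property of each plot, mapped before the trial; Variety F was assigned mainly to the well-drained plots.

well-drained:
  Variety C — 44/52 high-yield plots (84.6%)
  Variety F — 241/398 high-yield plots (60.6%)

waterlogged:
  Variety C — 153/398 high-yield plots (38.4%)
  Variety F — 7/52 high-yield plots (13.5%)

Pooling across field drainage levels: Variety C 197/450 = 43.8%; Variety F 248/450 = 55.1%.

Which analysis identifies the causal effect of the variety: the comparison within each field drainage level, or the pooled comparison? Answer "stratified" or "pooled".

The stratified and pooled comparisons disagree (Variety C wins within each field drainage; Variety F wins overall), so the answer turns on the causal role of field drainage.
Nothing the variety does changes field drainage; the imbalance is an allocation artefact. With field drainage also predicting the outcome, the pooled figure is confounded, and the within-stratum comparison is the causal one.
Within each level — well-drained: 84.6% vs 60.6%; waterlogged: 38.4% vs 13.5% — Variety C is higher every time.

stratified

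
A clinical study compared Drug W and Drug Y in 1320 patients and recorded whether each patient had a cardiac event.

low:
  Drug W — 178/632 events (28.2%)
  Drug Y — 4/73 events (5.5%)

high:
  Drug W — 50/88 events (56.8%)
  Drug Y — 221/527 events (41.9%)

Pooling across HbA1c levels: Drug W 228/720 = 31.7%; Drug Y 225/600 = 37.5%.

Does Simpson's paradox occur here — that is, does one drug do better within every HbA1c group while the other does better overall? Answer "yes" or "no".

Within each HbA1c level (low 28.2% vs 5.5%; high 56.8% vs 41.9%), Drug Y has the lower rate every time. Pooled: 31.7% vs 37.5% — Drug W has the lower rate overall. The two comparisons disagree.

yes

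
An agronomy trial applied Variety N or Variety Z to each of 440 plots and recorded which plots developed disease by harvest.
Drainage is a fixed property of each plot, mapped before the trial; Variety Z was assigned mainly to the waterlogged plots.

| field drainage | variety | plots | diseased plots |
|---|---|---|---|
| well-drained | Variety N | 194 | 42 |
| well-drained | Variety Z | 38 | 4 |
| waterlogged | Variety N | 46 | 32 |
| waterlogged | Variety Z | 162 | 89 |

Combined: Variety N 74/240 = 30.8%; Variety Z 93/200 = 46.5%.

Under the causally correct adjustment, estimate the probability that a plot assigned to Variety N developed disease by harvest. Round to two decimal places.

The stratified and pooled comparisons disagree (Variety Z wins within each field drainage; Variety N wins overall), so the answer turns on the causal role of field drainage.
Here field drainage is a common cause — it drives both which variety a case falls under and the outcome. The crude comparison mixes populations; the stratum-specific rates are the causally relevant ones.
Standardising Variety N to the population field drainage mix: 0.527·42/194 + 0.473·32/46 = 0.443.

0.44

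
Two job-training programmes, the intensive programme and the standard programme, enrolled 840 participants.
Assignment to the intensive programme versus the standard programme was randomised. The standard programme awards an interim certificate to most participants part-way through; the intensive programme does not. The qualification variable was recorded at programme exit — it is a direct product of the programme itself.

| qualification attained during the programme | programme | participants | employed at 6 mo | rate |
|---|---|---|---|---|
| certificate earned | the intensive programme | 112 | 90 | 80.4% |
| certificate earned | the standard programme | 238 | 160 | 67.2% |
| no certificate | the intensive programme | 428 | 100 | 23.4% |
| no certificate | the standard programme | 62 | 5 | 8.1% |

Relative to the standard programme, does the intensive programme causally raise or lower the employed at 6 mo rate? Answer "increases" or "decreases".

decreases

Within every qualification attained during the programme level the intensive programme has the higher rate, yet pooled the standard programme does — Simpson's reversal.
Qualification attained during the programme lies on the pathway programme → qualification attained during the programme → outcome, so adjusting for it blocks the indirect effect. For the total causal effect of programme, use the unadjusted pooled rates.
Pooled: the intensive programme 35.2% vs the standard programme 55.0%; the standard programme is higher overall.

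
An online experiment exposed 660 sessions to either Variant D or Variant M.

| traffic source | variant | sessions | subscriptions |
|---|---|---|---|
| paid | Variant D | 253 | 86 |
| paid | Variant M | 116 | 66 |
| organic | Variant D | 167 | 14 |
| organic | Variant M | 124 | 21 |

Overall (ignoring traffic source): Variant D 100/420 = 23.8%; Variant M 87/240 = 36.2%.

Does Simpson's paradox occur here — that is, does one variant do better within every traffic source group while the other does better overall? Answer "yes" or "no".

no

Within each traffic source level (paid 34.0% vs 56.9%; organic 8.4% vs 16.9%), Variant M has the higher rate every time. Pooled: 23.8% vs 36.2% — Variant M has the higher rate overall. They agree.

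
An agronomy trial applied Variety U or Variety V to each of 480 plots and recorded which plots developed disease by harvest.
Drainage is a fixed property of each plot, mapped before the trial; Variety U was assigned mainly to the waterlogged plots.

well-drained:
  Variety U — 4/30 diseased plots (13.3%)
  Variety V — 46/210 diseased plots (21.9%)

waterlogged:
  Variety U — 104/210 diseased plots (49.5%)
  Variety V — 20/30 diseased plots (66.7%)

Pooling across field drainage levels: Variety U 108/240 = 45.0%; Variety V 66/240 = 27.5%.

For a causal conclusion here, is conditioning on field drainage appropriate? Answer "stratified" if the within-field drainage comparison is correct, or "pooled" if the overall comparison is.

stratified

The field drainage-specific comparison favours Variety U throughout, but the pooled figures favour Variety V. The question is whether to condition on field drainage.
Nothing the variety does changes field drainage; the imbalance is an allocation artefact. With field drainage also predicting the outcome, the pooled figure is confounded, and the within-stratum comparison is the causal one.
Within each level — well-drained: 13.3% vs 21.9%; waterlogged: 49.5% vs 66.7% — Variety U is lower every time.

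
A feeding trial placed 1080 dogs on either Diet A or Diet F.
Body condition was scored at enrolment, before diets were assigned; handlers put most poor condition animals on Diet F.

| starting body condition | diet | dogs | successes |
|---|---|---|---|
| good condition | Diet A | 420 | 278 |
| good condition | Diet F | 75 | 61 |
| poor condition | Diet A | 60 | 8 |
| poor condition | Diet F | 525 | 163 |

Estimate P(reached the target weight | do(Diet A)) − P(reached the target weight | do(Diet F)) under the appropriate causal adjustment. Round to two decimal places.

Diet F is higher inside every starting body condition stratum but Diet A is higher in aggregate. Whether to stratify depends on how starting body condition relates to the diet.
Since starting body condition is a pre-existing factor (not a product of the diet) and it affects the outcome on its own, it is a confounder. The stratified rates, not the pooled rate, identify the causal effect.
Adjusting over the population distribution of starting body condition: 0.458·(0.662−0.813) + 0.542·(0.133−0.310) = -0.165.

-0.17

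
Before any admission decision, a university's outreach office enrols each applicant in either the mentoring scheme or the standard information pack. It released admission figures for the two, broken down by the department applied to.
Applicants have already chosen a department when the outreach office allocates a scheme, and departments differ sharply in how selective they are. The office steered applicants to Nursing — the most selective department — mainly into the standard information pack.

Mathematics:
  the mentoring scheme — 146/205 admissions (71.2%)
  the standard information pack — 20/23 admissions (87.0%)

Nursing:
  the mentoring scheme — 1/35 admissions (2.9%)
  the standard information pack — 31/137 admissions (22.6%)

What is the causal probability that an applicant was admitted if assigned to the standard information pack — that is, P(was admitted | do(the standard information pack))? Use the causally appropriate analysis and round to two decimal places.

The imbalance in department arose from how applicants were allocated, not from anything the outreach scheme did; and department independently affects the outcome. The pooled gap is confounded — condition on department.
Standardising the standard information pack to the population department mix: 0.570·20/23 + 0.430·31/137 = 0.593.

0.59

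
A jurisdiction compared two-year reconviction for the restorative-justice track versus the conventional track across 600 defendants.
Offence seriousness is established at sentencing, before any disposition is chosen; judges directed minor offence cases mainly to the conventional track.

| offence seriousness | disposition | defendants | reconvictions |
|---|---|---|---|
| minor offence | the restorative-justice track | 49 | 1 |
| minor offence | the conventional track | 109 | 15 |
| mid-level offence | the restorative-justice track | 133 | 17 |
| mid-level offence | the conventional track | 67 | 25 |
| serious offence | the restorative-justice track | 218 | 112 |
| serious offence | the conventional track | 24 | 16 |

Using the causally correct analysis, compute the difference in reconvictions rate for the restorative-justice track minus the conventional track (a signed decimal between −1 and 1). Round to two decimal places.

-0.17

The imbalance in offence seriousness arose from how defendants were allocated, not from anything the disposition did; and offence seriousness independently affects the outcome. The pooled gap is confounded — condition on offence seriousness.
Adjusting over the population distribution of offence seriousness: 0.263·(0.020−0.138) + 0.333·(0.128−0.373) + 0.403·(0.514−0.667) = -0.174.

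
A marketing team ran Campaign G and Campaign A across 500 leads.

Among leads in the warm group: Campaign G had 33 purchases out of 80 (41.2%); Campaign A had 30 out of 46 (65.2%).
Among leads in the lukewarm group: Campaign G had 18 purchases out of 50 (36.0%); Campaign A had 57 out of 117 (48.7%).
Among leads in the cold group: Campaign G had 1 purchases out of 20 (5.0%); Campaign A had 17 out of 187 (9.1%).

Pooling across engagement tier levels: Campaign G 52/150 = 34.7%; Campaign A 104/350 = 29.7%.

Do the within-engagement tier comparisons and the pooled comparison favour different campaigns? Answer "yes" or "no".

yes

Within each engagement tier level (warm 41.2% vs 65.2%; lukewarm 36.0% vs 48.7%; cold 5.0% vs 9.1%), Campaign A has the higher rate every time. Pooled: 34.7% vs 29.7% — Campaign G has the higher rate overall. The two comparisons disagree.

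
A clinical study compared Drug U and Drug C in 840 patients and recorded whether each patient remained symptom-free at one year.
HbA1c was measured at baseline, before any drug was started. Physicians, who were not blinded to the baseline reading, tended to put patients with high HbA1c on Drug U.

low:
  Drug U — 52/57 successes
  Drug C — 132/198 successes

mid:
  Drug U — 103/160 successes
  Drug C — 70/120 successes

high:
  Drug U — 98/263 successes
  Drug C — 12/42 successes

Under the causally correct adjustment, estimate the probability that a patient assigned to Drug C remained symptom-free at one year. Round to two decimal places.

Drug U is higher inside every HbA1c stratum but Drug C is higher in aggregate. Whether to stratify depends on how HbA1c relates to the drug.
Here HbA1c is a common cause — it drives both which drug a case falls under and the outcome. The crude comparison mixes populations; the stratum-specific rates are the causally relevant ones.
Standardising Drug C to the population HbA1c mix: 0.304·132/198 + 0.333·70/120 + 0.363·12/42 = 0.501.

0.50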